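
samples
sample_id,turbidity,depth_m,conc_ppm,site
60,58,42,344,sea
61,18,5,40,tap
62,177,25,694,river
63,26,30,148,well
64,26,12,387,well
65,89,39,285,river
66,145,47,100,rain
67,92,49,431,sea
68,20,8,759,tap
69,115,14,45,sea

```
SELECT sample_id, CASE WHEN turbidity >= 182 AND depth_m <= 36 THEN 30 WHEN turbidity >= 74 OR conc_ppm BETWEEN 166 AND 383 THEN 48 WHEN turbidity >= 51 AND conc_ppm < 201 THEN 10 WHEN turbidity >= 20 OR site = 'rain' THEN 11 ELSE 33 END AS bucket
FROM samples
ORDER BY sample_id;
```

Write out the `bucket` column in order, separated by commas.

sample_id=60: turbidity >= 74 OR conc_ppm BETWEEN 166 AND 383 → 48
sample_id=61: ELSE → 33
sample_id=62: turbidity >= 74 OR conc_ppm BETWEEN 166 AND 383 → 48
sample_id=63: turbidity >= 20 OR site = 'rain' → 11
sample_id=64: turbidity >= 20 OR site = 'rain' → 11
sample_id=65: turbidity >= 74 OR conc_ppm BETWEEN 166 AND 383 → 48
sample_id=66: turbidity >= 74 OR conc_ppm BETWEEN 166 AND 383 → 48
sample_id=67: turbidity >= 74 OR conc_ppm BETWEEN 166 AND 383 → 48
sample_id=68: turbidity >= 20 OR site = 'rain' → 11
sample_id=69: turbidity >= 74 OR conc_ppm BETWEEN 166 AND 383 → 48

48, 33, 48, 11, 11, 48, 48, 48, 11, 48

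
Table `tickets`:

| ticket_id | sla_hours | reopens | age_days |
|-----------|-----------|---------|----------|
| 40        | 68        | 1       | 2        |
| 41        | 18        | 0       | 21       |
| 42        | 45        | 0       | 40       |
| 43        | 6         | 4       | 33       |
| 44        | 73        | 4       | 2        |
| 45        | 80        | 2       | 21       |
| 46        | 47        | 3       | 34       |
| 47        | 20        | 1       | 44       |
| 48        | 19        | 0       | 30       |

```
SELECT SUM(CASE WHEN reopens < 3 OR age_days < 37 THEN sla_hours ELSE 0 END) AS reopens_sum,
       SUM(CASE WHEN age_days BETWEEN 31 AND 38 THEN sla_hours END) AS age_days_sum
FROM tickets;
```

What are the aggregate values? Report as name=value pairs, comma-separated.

reopens_sum=376, age_days_sum=53

[reopens_sum: reopens < 3 OR age_days < 37]
ticket_id=40: ✓ → 68
ticket_id=41: ✓ → 18
ticket_id=42: ✓ → 45
ticket_id=43: ✓ → 6
ticket_id=44: ✓ → 73
ticket_id=45: ✓ → 80
ticket_id=46: ✓ → 47
ticket_id=47: ✓ → 20
ticket_id=48: ✓ → 19
reopens_sum = 68 + 18 + 45 + 6 + 73 + 80 + 47 + 20 + 19 = 376
—
[age_days_sum: age_days BETWEEN 31 AND 38]
ticket_id=40: ✗
ticket_id=41: ✗
ticket_id=42: ✗
ticket_id=43: ✓ → 6
ticket_id=44: ✗
ticket_id=45: ✗
ticket_id=46: ✓ → 47
ticket_id=47: ✗
ticket_id=48: ✗
age_days_sum = 6 + 47 = 53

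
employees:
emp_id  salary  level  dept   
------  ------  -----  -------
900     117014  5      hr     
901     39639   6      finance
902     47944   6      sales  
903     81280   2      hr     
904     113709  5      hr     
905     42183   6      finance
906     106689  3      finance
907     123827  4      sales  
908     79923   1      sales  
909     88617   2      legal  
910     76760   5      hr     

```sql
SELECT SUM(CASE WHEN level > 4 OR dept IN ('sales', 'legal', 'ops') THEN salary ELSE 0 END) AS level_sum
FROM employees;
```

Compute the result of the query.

729616

emp_id=900: ✓ → 117014
emp_id=901: ✓ → 39639
emp_id=902: ✓ → 47944
emp_id=903: ✗
emp_id=904: ✓ → 113709
emp_id=905: ✓ → 42183
emp_id=906: ✗
emp_id=907: ✓ → 123827
emp_id=908: ✓ → 79923
emp_id=909: ✓ → 88617
emp_id=910: ✓ → 76760
level_sum = 117014 + 39639 + 47944 + 113709 + 42183 + 123827 + 79923 + 88617 + 76760 = 729616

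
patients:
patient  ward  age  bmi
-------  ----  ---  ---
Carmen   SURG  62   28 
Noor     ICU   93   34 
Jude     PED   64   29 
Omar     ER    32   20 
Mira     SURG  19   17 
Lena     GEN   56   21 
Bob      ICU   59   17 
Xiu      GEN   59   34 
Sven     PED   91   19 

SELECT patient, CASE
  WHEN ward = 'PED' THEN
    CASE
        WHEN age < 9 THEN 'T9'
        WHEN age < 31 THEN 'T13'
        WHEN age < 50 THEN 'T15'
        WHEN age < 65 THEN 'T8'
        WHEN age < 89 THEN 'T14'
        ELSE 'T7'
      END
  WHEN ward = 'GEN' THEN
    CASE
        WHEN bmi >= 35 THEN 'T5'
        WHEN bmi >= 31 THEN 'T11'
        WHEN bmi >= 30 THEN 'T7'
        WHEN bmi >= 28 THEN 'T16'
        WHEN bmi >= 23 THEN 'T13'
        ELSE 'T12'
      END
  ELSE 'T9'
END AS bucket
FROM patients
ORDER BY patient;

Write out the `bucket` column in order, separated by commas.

T9, T9, T8, T12, T9, T9, T9, T7, T11

patient=Bob: ward='ICU' → outer ELSE → T9
patient=Carmen: ward='SURG' → outer ELSE → T9
patient=Jude: ward='PED' → inner[age < 65] → T8
patient=Lena: ward='GEN' → inner[ELSE] → T12
patient=Mira: ward='SURG' → outer ELSE → T9
patient=Noor: ward='ICU' → outer ELSE → T9
patient=Omar: ward='ER' → outer ELSE → T9
patient=Sven: ward='PED' → inner[ELSE] → T7
patient=Xiu: ward='GEN' → inner[bmi >= 31] → T11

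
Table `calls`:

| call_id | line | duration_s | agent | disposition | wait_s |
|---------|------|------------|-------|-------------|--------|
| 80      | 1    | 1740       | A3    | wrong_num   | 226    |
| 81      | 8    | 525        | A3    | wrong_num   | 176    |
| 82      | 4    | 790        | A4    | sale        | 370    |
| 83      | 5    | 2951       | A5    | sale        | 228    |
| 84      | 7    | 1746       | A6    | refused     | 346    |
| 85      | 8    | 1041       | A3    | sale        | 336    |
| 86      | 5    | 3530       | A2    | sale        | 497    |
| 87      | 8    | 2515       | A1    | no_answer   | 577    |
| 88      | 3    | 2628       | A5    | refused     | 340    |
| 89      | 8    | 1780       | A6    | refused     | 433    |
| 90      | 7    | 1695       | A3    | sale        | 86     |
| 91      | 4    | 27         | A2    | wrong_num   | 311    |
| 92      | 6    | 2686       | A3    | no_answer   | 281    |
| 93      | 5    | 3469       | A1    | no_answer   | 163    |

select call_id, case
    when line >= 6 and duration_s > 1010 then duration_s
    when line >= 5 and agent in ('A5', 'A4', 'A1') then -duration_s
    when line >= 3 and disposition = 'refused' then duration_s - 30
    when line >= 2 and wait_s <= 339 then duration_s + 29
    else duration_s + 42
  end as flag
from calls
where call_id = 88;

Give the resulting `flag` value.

2598

call_id = 88: line=3, duration_s=2628, agent=A5, disposition=refused, wait_s=340.
line >= 6 and duration_s > 1010 → false
line >= 5 and agent in ('A5', 'A4', 'A1') → false
line >= 3 and disposition = 'refused' → true → 2598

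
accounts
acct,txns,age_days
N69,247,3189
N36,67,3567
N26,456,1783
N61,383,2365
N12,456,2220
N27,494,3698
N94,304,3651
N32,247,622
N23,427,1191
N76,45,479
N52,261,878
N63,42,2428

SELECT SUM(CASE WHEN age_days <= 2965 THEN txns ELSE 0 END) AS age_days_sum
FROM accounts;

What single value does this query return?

2317

acct=N69: ✗
acct=N36: ✗
acct=N26: ✓ → 456
acct=N61: ✓ → 383
acct=N12: ✓ → 456
acct=N27: ✗
acct=N94: ✗
acct=N32: ✓ → 247
acct=N23: ✓ → 427
acct=N76: ✓ → 45
acct=N52: ✓ → 261
acct=N63: ✓ → 42
age_days_sum = 456 + 383 + 456 + 247 + 427 + 45 + 261 + 42 = 2317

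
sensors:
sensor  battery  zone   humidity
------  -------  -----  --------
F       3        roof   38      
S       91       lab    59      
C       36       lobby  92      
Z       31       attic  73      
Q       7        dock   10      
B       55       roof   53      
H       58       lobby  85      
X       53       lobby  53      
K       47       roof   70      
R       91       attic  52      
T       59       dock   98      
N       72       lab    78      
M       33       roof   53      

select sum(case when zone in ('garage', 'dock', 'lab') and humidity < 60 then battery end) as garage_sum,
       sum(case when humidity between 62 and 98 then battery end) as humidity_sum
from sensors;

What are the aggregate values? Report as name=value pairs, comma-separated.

garage_sum=98, humidity_sum=303

[garage_sum: zone in ('garage', 'dock', 'lab') and humidity < 60]
sensor=F: ✗
sensor=S: ✓ → 91
sensor=C: ✗
sensor=Z: ✗
sensor=Q: ✓ → 7
sensor=B: ✗
sensor=H: ✗
sensor=X: ✗
sensor=K: ✗
sensor=R: ✗
sensor=T: ✗
sensor=N: ✗
sensor=M: ✗
garage_sum = 91 + 7 = 98
—
[humidity_sum: humidity between 62 and 98]
sensor=F: ✗
sensor=S: ✗
sensor=C: ✓ → 36
sensor=Z: ✓ → 31
sensor=Q: ✗
sensor=B: ✗
sensor=H: ✓ → 58
sensor=X: ✗
sensor=K: ✓ → 47
sensor=R: ✗
sensor=T: ✓ → 59
sensor=N: ✓ → 72
sensor=M: ✗
humidity_sum = 36 + 31 + 58 + 47 + 59 + 72 = 303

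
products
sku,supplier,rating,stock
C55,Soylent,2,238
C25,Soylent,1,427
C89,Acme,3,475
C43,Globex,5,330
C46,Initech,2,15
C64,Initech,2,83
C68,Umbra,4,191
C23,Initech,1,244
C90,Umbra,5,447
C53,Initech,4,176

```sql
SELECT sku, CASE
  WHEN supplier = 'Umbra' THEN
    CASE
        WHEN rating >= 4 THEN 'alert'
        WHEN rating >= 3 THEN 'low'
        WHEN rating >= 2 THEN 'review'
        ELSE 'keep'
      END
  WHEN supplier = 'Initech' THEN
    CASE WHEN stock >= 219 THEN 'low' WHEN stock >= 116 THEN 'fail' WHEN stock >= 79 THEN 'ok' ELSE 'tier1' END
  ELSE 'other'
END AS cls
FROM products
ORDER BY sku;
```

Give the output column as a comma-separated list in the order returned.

sku=C23: supplier='Initech' → inner[stock >= 219] → low
sku=C25: supplier='Soylent' → outer ELSE → other
sku=C43: supplier='Globex' → outer ELSE → other
sku=C46: supplier='Initech' → inner[ELSE] → tier1
sku=C53: supplier='Initech' → inner[stock >= 116] → fail
sku=C55: supplier='Soylent' → outer ELSE → other
sku=C64: supplier='Initech' → inner[stock >= 79] → ok
sku=C68: supplier='Umbra' → inner[rating >= 4] → alert
sku=C89: supplier='Acme' → outer ELSE → other
sku=C90: supplier='Umbra' → inner[rating >= 4] → alert

low, other, other, tier1, fail, other, ok, alert, other, alert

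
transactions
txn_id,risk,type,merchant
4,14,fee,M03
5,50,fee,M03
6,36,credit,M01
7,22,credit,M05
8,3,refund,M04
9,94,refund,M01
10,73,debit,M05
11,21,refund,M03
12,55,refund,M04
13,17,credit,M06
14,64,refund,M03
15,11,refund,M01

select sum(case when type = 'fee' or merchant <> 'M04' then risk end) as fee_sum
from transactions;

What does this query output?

402

txn_id=4: ✓ → 14
txn_id=5: ✓ → 50
txn_id=6: ✓ → 36
txn_id=7: ✓ → 22
txn_id=8: ✗
txn_id=9: ✓ → 94
txn_id=10: ✓ → 73
txn_id=11: ✓ → 21
txn_id=12: ✗
txn_id=13: ✓ → 17
txn_id=14: ✓ → 64
txn_id=15: ✓ → 11
fee_sum = 14 + 50 + 36 + 22 + 94 + 73 + 21 + 17 + 64 + 11 = 402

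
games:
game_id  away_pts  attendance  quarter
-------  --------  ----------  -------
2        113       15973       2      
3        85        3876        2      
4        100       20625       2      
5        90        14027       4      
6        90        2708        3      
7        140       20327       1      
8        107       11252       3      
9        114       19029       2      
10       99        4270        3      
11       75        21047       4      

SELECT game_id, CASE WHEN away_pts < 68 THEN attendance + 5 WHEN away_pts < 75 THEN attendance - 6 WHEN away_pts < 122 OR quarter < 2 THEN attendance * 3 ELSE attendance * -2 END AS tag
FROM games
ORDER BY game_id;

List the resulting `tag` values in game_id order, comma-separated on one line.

game_id=2: away_pts < 122 OR quarter < 2 → 47919
game_id=3: away_pts < 122 OR quarter < 2 → 11628
game_id=4: away_pts < 122 OR quarter < 2 → 61875
game_id=5: away_pts < 122 OR quarter < 2 → 42081
game_id=6: away_pts < 122 OR quarter < 2 → 8124
game_id=7: away_pts < 122 OR quarter < 2 → 60981
game_id=8: away_pts < 122 OR quarter < 2 → 33756
game_id=9: away_pts < 122 OR quarter < 2 → 57087
game_id=10: away_pts < 122 OR quarter < 2 → 12810
game_id=11: away_pts < 122 OR quarter < 2 → 63141

47919, 11628, 61875, 42081, 8124, 60981, 33756, 57087, 12810, 63141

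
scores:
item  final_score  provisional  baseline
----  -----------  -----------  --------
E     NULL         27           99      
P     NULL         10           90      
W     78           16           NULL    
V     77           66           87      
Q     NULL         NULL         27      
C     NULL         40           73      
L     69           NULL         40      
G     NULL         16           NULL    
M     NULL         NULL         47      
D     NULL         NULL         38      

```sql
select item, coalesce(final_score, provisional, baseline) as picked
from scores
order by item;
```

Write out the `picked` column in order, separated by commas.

40, 38, 27, 16, 69, 47, 10, 27, 77, 78

item=C: final_score=NULL, provisional=40 → 40
item=D: final_score=NULL, provisional=NULL, baseline=38 → 38
item=E: final_score=NULL, provisional=27 → 27
item=G: final_score=NULL, provisional=16 → 16
item=L: final_score=69 → 69
item=M: final_score=NULL, provisional=NULL, baseline=47 → 47
item=P: final_score=NULL, provisional=10 → 10
item=Q: final_score=NULL, provisional=NULL, baseline=27 → 27
item=V: final_score=77 → 77
item=W: final_score=78 → 78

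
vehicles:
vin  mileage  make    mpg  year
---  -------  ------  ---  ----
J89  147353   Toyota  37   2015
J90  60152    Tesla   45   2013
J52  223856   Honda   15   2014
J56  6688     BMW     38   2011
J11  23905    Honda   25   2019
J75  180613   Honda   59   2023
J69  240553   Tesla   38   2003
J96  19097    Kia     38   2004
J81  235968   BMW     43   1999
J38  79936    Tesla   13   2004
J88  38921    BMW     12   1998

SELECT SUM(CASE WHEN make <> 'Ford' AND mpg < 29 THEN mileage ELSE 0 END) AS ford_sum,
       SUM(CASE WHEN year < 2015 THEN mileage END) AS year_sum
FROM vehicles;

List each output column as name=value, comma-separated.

[ford_sum: make <> 'Ford' AND mpg < 29]
vin=J89: ✗
vin=J90: ✗
vin=J52: ✓ → 223856
vin=J56: ✗
vin=J11: ✓ → 23905
vin=J75: ✗
vin=J69: ✗
vin=J96: ✗
vin=J81: ✗
vin=J38: ✓ → 79936
vin=J88: ✓ → 38921
ford_sum = 223856 + 23905 + 79936 + 38921 = 366618
—
[year_sum: year < 2015]
vin=J89: ✗
vin=J90: ✓ → 60152
vin=J52: ✓ → 223856
vin=J56: ✓ → 6688
vin=J11: ✗
vin=J75: ✗
vin=J69: ✓ → 240553
vin=J96: ✓ → 19097
vin=J81: ✓ → 235968
vin=J38: ✓ → 79936
vin=J88: ✓ → 38921
year_sum = 60152 + 223856 + 6688 + 240553 + 19097 + 235968 + 79936 + 38921 = 905171

ford_sum=366618, year_sum=905171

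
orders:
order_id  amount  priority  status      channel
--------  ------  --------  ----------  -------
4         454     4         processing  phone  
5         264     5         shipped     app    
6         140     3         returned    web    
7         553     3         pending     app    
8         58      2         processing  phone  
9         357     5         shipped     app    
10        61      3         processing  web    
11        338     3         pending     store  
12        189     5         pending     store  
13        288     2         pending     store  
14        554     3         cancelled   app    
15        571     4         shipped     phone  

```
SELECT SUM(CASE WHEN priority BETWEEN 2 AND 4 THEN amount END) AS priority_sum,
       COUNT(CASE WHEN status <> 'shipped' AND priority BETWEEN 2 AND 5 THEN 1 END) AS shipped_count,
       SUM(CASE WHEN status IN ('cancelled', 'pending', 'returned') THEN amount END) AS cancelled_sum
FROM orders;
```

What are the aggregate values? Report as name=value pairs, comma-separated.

priority_sum=3017, shipped_count=9, cancelled_sum=2062

[priority_sum: priority BETWEEN 2 AND 4]
order_id=4: ✓ → 454
order_id=5: ✗
order_id=6: ✓ → 140
order_id=7: ✓ → 553
order_id=8: ✓ → 58
order_id=9: ✗
order_id=10: ✓ → 61
order_id=11: ✓ → 338
order_id=12: ✗
order_id=13: ✓ → 288
order_id=14: ✓ → 554
order_id=15: ✓ → 571
priority_sum = 454 + 140 + 553 + 58 + 61 + 338 + 288 + 554 + 571 = 3017
—
[shipped_count: status <> 'shipped' AND priority BETWEEN 2 AND 5]
order_id=4: ✓ → 1
order_id=5: ✗
order_id=6: ✓ → 1
order_id=7: ✓ → 1
order_id=8: ✓ → 1
order_id=9: ✗
order_id=10: ✓ → 1
order_id=11: ✓ → 1
order_id=12: ✓ → 1
order_id=13: ✓ → 1
order_id=14: ✓ → 1
order_id=15: ✗
shipped_count = COUNT(1, 1, 1, 1, 1, 1, 1, 1, 1) = 9
—
[cancelled_sum: status IN ('cancelled', 'pending', 'returned')]
order_id=4: ✗
order_id=5: ✗
order_id=6: ✓ → 140
order_id=7: ✓ → 553
order_id=8: ✗
order_id=9: ✗
order_id=10: ✗
order_id=11: ✓ → 338
order_id=12: ✓ → 189
order_id=13: ✓ → 288
order_id=14: ✓ → 554
order_id=15: ✗
cancelled_sum = 140 + 553 + 338 + 189 + 288 + 554 = 2062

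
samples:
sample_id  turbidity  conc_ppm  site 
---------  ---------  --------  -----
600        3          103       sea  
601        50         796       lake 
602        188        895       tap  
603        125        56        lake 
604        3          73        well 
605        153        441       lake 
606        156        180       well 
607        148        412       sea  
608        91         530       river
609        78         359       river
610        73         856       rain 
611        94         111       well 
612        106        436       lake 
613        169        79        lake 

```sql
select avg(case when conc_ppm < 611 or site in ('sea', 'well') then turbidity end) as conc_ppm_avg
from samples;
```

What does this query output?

sample_id=600: ✓ → 3
sample_id=601: ✗
sample_id=602: ✗
sample_id=603: ✓ → 125
sample_id=604: ✓ → 3
sample_id=605: ✓ → 153
sample_id=606: ✓ → 156
sample_id=607: ✓ → 148
sample_id=608: ✓ → 91
sample_id=609: ✓ → 78
sample_id=610: ✗
sample_id=611: ✓ → 94
sample_id=612: ✓ → 106
sample_id=613: ✓ → 169
conc_ppm_avg = (3 + 125 + 3 + 153 + 156 + 148 + 91 + 78 + 94 + 106 + 169) / 11 = 102.3636363636

102.3636363636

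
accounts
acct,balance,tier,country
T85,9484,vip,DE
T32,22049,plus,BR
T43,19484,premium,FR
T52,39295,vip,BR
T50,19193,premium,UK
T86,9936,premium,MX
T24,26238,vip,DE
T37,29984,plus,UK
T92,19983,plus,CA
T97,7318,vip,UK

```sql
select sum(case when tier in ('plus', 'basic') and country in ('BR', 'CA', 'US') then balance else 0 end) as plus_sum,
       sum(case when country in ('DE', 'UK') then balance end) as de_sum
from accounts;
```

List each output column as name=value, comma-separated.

plus_sum=42032, de_sum=92217

[plus_sum: tier in ('plus', 'basic') and country in ('BR', 'CA', 'US')]
acct=T85: ✗
acct=T32: ✓ → 22049
acct=T43: ✗
acct=T52: ✗
acct=T50: ✗
acct=T86: ✗
acct=T24: ✗
acct=T37: ✗
acct=T92: ✓ → 19983
acct=T97: ✗
plus_sum = 22049 + 19983 = 42032
—
[de_sum: country in ('DE', 'UK')]
acct=T85: ✓ → 9484
acct=T32: ✗
acct=T43: ✗
acct=T52: ✗
acct=T50: ✓ → 19193
acct=T86: ✗
acct=T24: ✓ → 26238
acct=T37: ✓ → 29984
acct=T92: ✗
acct=T97: ✓ → 7318
de_sum = 9484 + 19193 + 26238 + 29984 + 7318 = 92217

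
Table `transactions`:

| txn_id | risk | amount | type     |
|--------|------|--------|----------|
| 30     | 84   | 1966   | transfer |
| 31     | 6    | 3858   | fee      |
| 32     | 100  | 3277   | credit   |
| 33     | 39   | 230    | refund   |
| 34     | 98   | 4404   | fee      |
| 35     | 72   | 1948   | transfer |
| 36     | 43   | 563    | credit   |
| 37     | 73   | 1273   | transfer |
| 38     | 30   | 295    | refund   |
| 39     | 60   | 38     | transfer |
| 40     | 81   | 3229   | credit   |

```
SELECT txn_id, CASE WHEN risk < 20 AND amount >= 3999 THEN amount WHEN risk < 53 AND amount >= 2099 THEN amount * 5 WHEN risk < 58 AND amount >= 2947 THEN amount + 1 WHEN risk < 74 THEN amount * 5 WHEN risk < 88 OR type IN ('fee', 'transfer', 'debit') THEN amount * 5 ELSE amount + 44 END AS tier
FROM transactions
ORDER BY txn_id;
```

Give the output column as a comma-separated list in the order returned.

txn_id=30: risk < 88 OR type IN ('fee', 'transfer', 'debit') → 9830
txn_id=31: risk < 53 AND amount >= 2099 → 19290
txn_id=32: ELSE → 3321
txn_id=33: risk < 74 → 1150
txn_id=34: risk < 88 OR type IN ('fee', 'transfer', 'debit') → 22020
txn_id=35: risk < 74 → 9740
txn_id=36: risk < 74 → 2815
txn_id=37: risk < 74 → 6365
txn_id=38: risk < 74 → 1475
txn_id=39: risk < 74 → 190
txn_id=40: risk < 88 OR type IN ('fee', 'transfer', 'debit') → 16145

9830, 19290, 3321, 1150, 22020, 9740, 2815, 6365, 1475, 190, 16145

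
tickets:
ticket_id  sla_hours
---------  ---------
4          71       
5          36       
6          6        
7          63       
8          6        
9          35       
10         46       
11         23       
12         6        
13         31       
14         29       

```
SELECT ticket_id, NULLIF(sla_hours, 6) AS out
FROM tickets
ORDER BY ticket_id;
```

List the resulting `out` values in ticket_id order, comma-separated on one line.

71, 36, NULL, 63, NULL, 35, 46, 23, NULL, 31, 29

ticket_id=4: sla_hours=71 vs 6: differ → 71
ticket_id=5: sla_hours=36 vs 6: differ → 36
ticket_id=6: sla_hours=6 vs 6: equal → NULL
ticket_id=7: sla_hours=63 vs 6: differ → 63
ticket_id=8: sla_hours=6 vs 6: equal → NULL
ticket_id=9: sla_hours=35 vs 6: differ → 35
ticket_id=10: sla_hours=46 vs 6: differ → 46
ticket_id=11: sla_hours=23 vs 6: differ → 23
ticket_id=12: sla_hours=6 vs 6: equal → NULL
ticket_id=13: sla_hours=31 vs 6: differ → 31
ticket_id=14: sla_hours=29 vs 6: differ → 29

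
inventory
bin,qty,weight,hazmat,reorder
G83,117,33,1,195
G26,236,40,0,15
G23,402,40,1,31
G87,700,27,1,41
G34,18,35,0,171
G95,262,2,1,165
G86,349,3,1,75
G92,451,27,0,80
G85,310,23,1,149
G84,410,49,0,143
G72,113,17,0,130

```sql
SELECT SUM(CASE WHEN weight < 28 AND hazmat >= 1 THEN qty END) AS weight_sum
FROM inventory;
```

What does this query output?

1621

bin=G83: ✗
bin=G26: ✗
bin=G23: ✗
bin=G87: ✓ → 700
bin=G34: ✗
bin=G95: ✓ → 262
bin=G86: ✓ → 349
bin=G92: ✗
bin=G85: ✓ → 310
bin=G84: ✗
bin=G72: ✗
weight_sum = 700 + 262 + 349 + 310 = 1621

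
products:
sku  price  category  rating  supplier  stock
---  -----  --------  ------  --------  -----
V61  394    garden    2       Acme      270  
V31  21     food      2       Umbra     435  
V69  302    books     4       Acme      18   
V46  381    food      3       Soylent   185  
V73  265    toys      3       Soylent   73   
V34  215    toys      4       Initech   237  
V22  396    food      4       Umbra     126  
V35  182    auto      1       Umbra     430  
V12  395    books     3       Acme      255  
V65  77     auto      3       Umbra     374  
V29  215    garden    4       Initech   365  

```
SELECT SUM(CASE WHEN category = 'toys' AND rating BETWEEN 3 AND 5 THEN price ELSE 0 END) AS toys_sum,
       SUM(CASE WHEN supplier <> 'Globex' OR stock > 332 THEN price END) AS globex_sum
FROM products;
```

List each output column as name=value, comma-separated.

toys_sum=480, globex_sum=2843

[toys_sum: category = 'toys' AND rating BETWEEN 3 AND 5]
sku=V61: ✗
sku=V31: ✗
sku=V69: ✗
sku=V46: ✗
sku=V73: ✓ → 265
sku=V34: ✓ → 215
sku=V22: ✗
sku=V35: ✗
sku=V12: ✗
sku=V65: ✗
sku=V29: ✗
toys_sum = 265 + 215 = 480
—
[globex_sum: supplier <> 'Globex' OR stock > 332]
sku=V61: ✓ → 394
sku=V31: ✓ → 21
sku=V69: ✓ → 302
sku=V46: ✓ → 381
sku=V73: ✓ → 265
sku=V34: ✓ → 215
sku=V22: ✓ → 396
sku=V35: ✓ → 182
sku=V12: ✓ → 395
sku=V65: ✓ → 77
sku=V29: ✓ → 215
globex_sum = 394 + 21 + 302 + 381 + 265 + 215 + 396 + 182 + 395 + 77 + 215 = 2843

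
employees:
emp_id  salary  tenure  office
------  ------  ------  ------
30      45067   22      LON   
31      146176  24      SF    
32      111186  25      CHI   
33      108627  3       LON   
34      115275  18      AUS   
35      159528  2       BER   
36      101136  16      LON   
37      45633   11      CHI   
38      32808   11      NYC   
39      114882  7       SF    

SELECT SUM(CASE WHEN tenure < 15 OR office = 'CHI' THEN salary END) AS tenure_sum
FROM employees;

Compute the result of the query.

572664

emp_id=30: ✗
emp_id=31: ✗
emp_id=32: ✓ → 111186
emp_id=33: ✓ → 108627
emp_id=34: ✗
emp_id=35: ✓ → 159528
emp_id=36: ✗
emp_id=37: ✓ → 45633
emp_id=38: ✓ → 32808
emp_id=39: ✓ → 114882
tenure_sum = 111186 + 108627 + 159528 + 45633 + 32808 + 114882 = 572664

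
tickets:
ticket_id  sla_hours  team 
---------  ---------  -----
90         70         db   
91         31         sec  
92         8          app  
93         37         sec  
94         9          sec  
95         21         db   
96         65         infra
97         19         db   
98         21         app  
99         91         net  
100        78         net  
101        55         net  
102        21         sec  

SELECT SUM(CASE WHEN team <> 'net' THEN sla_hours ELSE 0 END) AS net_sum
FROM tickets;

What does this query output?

ticket_id=90: ✓ → 70
ticket_id=91: ✓ → 31
ticket_id=92: ✓ → 8
ticket_id=93: ✓ → 37
ticket_id=94: ✓ → 9
ticket_id=95: ✓ → 21
ticket_id=96: ✓ → 65
ticket_id=97: ✓ → 19
ticket_id=98: ✓ → 21
ticket_id=99: ✗
ticket_id=100: ✗
ticket_id=101: ✗
ticket_id=102: ✓ → 21
net_sum = 70 + 31 + 8 + 37 + 9 + 21 + 65 + 19 + 21 + 21 = 302

302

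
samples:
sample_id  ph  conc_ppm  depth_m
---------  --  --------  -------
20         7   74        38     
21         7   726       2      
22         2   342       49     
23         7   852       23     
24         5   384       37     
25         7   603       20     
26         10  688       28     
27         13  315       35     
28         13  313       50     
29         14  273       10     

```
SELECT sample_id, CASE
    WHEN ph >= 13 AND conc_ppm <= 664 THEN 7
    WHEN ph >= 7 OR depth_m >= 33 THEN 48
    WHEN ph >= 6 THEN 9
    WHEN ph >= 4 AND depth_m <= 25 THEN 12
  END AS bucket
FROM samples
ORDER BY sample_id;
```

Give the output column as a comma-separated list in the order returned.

48, 48, 48, 48, 48, 48, 48, 7, 7, 7

sample_id=20: ph >= 7 OR depth_m >= 33 → 48
sample_id=21: ph >= 7 OR depth_m >= 33 → 48
sample_id=22: ph >= 7 OR depth_m >= 33 → 48
sample_id=23: ph >= 7 OR depth_m >= 33 → 48
sample_id=24: ph >= 7 OR depth_m >= 33 → 48
sample_id=25: ph >= 7 OR depth_m >= 33 → 48
sample_id=26: ph >= 7 OR depth_m >= 33 → 48
sample_id=27: ph >= 13 AND conc_ppm <= 664 → 7
sample_id=28: ph >= 13 AND conc_ppm <= 664 → 7
sample_id=29: ph >= 13 AND conc_ppm <= 664 → 7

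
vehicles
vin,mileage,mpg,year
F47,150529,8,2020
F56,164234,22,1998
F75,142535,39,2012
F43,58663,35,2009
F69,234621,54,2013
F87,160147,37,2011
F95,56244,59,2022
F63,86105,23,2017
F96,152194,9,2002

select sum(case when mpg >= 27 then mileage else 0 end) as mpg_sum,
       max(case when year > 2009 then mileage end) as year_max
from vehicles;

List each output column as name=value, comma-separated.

[mpg_sum: mpg >= 27]
vin=F47: ✗
vin=F56: ✗
vin=F75: ✓ → 142535
vin=F43: ✓ → 58663
vin=F69: ✓ → 234621
vin=F87: ✓ → 160147
vin=F95: ✓ → 56244
vin=F63: ✗
vin=F96: ✗
mpg_sum = 142535 + 58663 + 234621 + 160147 + 56244 = 652210
—
[year_max: year > 2009]
vin=F47: ✓ → 150529
vin=F56: ✗
vin=F75: ✓ → 142535
vin=F43: ✗
vin=F69: ✓ → 234621
vin=F87: ✓ → 160147
vin=F95: ✓ → 56244
vin=F63: ✓ → 86105
vin=F96: ✗
year_max = MAX(150529, 142535, 234621, 160147, 56244, 86105) = 234621

mpg_sum=652210, year_max=234621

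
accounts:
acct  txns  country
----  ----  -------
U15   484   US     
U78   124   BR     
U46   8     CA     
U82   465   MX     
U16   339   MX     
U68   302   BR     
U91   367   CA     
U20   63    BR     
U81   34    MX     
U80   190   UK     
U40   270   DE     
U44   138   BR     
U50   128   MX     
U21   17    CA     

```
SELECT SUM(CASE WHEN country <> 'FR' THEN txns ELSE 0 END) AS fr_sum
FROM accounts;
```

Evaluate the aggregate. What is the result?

2929

acct=U15: ✓ → 484
acct=U78: ✓ → 124
acct=U46: ✓ → 8
acct=U82: ✓ → 465
acct=U16: ✓ → 339
acct=U68: ✓ → 302
acct=U91: ✓ → 367
acct=U20: ✓ → 63
acct=U81: ✓ → 34
acct=U80: ✓ → 190
acct=U40: ✓ → 270
acct=U44: ✓ → 138
acct=U50: ✓ → 128
acct=U21: ✓ → 17
fr_sum = 484 + 124 + 8 + 465 + 339 + 302 + 367 + 63 + 34 + 190 + 270 + 138 + 128 + 17 = 2929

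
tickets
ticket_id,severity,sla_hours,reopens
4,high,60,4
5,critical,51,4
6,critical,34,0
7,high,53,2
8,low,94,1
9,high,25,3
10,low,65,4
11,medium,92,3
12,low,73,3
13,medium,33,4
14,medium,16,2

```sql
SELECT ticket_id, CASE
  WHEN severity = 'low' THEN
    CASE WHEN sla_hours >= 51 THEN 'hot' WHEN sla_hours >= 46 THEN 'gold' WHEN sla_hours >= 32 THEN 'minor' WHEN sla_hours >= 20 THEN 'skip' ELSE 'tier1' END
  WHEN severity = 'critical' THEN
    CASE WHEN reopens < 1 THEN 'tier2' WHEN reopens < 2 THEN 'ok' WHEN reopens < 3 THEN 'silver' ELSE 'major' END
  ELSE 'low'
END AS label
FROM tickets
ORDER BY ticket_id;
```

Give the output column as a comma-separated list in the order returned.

ticket_id=4: severity='high' → outer ELSE → low
ticket_id=5: severity='critical' → inner[ELSE] → major
ticket_id=6: severity='critical' → inner[reopens < 1] → tier2
ticket_id=7: severity='high' → outer ELSE → low
ticket_id=8: severity='low' → inner[sla_hours >= 51] → hot
ticket_id=9: severity='high' → outer ELSE → low
ticket_id=10: severity='low' → inner[sla_hours >= 51] → hot
ticket_id=11: severity='medium' → outer ELSE → low
ticket_id=12: severity='low' → inner[sla_hours >= 51] → hot
ticket_id=13: severity='medium' → outer ELSE → low
ticket_id=14: severity='medium' → outer ELSE → low

low, major, tier2, low, hot, low, hot, low, hot, low, low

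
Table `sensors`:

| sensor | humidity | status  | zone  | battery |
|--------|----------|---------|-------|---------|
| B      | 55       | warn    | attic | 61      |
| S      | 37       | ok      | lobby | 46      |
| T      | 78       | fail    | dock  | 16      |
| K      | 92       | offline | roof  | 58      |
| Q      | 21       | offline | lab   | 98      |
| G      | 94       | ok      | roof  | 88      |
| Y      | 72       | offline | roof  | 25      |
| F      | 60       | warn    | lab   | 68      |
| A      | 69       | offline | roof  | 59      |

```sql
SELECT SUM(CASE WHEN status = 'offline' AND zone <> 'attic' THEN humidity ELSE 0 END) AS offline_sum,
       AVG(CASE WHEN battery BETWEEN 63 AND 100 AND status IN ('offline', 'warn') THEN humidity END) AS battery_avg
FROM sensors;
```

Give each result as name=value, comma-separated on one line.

offline_sum=254, battery_avg=40.5

[offline_sum: status = 'offline' AND zone <> 'attic']
sensor=B: ✗
sensor=S: ✗
sensor=T: ✗
sensor=K: ✓ → 92
sensor=Q: ✓ → 21
sensor=G: ✗
sensor=Y: ✓ → 72
sensor=F: ✗
sensor=A: ✓ → 69
offline_sum = 92 + 21 + 72 + 69 = 254
—
[battery_avg: battery BETWEEN 63 AND 100 AND status IN ('offline', 'warn')]
sensor=B: ✗
sensor=S: ✗
sensor=T: ✗
sensor=K: ✗
sensor=Q: ✓ → 21
sensor=G: ✗
sensor=Y: ✗
sensor=F: ✓ → 60
sensor=A: ✗
battery_avg = (21 + 60) / 2 = 40.5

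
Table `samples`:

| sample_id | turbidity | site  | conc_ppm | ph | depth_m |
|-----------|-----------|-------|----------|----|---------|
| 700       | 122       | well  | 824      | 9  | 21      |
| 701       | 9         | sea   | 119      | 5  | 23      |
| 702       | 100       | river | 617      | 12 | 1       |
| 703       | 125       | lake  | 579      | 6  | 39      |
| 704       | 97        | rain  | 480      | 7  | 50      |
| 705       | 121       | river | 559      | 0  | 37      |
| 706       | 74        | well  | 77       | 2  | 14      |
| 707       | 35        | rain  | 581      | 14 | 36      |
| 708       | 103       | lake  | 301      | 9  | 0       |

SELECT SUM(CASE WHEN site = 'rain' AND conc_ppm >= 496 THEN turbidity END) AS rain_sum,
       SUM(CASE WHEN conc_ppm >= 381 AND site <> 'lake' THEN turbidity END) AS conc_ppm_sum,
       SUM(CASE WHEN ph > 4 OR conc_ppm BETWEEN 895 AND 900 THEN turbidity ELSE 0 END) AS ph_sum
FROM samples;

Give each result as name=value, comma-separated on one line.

[rain_sum: site = 'rain' AND conc_ppm >= 496]
sample_id=700: ✗
sample_id=701: ✗
sample_id=702: ✗
sample_id=703: ✗
sample_id=704: ✗
sample_id=705: ✗
sample_id=706: ✗
sample_id=707: ✓ → 35
sample_id=708: ✗
rain_sum = 35
—
[conc_ppm_sum: conc_ppm >= 381 AND site <> 'lake']
sample_id=700: ✓ → 122
sample_id=701: ✗
sample_id=702: ✓ → 100
sample_id=703: ✗
sample_id=704: ✓ → 97
sample_id=705: ✓ → 121
sample_id=706: ✗
sample_id=707: ✓ → 35
sample_id=708: ✗
conc_ppm_sum = 122 + 100 + 97 + 121 + 35 = 475
—
[ph_sum: ph > 4 OR conc_ppm BETWEEN 895 AND 900]
sample_id=700: ✓ → 122
sample_id=701: ✓ → 9
sample_id=702: ✓ → 100
sample_id=703: ✓ → 125
sample_id=704: ✓ → 97
sample_id=705: ✗
sample_id=706: ✗
sample_id=707: ✓ → 35
sample_id=708: ✓ → 103
ph_sum = 122 + 9 + 100 + 125 + 97 + 35 + 103 = 591

rain_sum=35, conc_ppm_sum=475, ph_sum=591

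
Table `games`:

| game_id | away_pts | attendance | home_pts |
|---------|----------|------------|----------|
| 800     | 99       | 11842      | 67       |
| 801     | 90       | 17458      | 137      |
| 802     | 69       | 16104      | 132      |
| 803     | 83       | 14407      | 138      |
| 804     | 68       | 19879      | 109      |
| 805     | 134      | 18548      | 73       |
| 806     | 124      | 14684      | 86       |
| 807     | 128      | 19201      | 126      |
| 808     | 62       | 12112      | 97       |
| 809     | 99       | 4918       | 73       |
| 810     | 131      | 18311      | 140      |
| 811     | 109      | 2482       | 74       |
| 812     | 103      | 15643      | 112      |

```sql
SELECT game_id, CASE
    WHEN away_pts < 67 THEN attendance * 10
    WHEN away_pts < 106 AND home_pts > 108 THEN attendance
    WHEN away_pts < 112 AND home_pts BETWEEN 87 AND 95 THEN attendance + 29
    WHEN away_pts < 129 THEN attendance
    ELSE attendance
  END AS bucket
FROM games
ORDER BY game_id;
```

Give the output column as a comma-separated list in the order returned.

11842, 17458, 16104, 14407, 19879, 18548, 14684, 19201, 121120, 4918, 18311, 2482, 15643

game_id=800: away_pts < 129 → 11842
game_id=801: away_pts < 106 AND home_pts > 108 → 17458
game_id=802: away_pts < 106 AND home_pts > 108 → 16104
game_id=803: away_pts < 106 AND home_pts > 108 → 14407
game_id=804: away_pts < 106 AND home_pts > 108 → 19879
game_id=805: ELSE → 18548
game_id=806: away_pts < 129 → 14684
game_id=807: away_pts < 129 → 19201
game_id=808: away_pts < 67 → 121120
game_id=809: away_pts < 129 → 4918
game_id=810: ELSE → 18311
game_id=811: away_pts < 129 → 2482
game_id=812: away_pts < 106 AND home_pts > 108 → 15643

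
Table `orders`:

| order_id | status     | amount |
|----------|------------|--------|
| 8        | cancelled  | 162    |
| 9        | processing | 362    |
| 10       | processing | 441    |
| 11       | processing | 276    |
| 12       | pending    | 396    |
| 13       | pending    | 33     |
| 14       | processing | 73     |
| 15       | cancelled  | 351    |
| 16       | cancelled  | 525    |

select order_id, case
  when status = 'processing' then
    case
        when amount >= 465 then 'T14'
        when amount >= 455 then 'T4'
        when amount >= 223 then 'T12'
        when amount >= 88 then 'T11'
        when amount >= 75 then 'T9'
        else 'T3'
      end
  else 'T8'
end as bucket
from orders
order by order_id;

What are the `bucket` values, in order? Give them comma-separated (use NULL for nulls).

T8, T12, T12, T12, T8, T8, T3, T8, T8

order_id=8: status='cancelled' → outer ELSE → T8
order_id=9: status='processing' → inner[amount >= 223] → T12
order_id=10: status='processing' → inner[amount >= 223] → T12
order_id=11: status='processing' → inner[amount >= 223] → T12
order_id=12: status='pending' → outer ELSE → T8
order_id=13: status='pending' → outer ELSE → T8
order_id=14: status='processing' → inner[ELSE] → T3
order_id=15: status='cancelled' → outer ELSE → T8
order_id=16: status='cancelled' → outer ELSE → T8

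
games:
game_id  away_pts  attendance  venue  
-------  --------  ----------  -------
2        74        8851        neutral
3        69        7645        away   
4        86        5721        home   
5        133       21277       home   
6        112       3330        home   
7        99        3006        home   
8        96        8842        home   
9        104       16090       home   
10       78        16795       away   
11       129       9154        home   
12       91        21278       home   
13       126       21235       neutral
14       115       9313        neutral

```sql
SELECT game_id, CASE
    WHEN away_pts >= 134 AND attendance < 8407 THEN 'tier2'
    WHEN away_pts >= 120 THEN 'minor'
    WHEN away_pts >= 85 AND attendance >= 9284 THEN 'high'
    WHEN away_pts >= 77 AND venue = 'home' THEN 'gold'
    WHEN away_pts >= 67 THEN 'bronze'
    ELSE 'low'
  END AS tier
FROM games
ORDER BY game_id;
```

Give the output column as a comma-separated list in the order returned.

bronze, bronze, gold, minor, gold, gold, gold, high, bronze, minor, high, minor, high

game_id=2: away_pts >= 67 → bronze
game_id=3: away_pts >= 67 → bronze
game_id=4: away_pts >= 77 AND venue = 'home' → gold
game_id=5: away_pts >= 120 → minor
game_id=6: away_pts >= 77 AND venue = 'home' → gold
game_id=7: away_pts >= 77 AND venue = 'home' → gold
game_id=8: away_pts >= 77 AND venue = 'home' → gold
game_id=9: away_pts >= 85 AND attendance >= 9284 → high
game_id=10: away_pts >= 67 → bronze
game_id=11: away_pts >= 120 → minor
game_id=12: away_pts >= 85 AND attendance >= 9284 → high
game_id=13: away_pts >= 120 → minor
game_id=14: away_pts >= 85 AND attendance >= 9284 → high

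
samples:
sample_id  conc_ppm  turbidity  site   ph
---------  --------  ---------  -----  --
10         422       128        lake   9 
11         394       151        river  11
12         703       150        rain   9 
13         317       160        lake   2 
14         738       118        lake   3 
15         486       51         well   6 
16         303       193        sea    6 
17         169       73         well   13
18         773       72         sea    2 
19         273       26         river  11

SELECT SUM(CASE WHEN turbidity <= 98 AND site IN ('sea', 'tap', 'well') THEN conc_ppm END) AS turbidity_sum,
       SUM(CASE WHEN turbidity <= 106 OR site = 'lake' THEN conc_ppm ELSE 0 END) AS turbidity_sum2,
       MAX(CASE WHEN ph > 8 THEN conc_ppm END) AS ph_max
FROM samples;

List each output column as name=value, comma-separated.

turbidity_sum=1428, turbidity_sum2=3178, ph_max=703

[turbidity_sum: turbidity <= 98 AND site IN ('sea', 'tap', 'well')]
sample_id=10: ✗
sample_id=11: ✗
sample_id=12: ✗
sample_id=13: ✗
sample_id=14: ✗
sample_id=15: ✓ → 486
sample_id=16: ✗
sample_id=17: ✓ → 169
sample_id=18: ✓ → 773
sample_id=19: ✗
turbidity_sum = 486 + 169 + 773 = 1428
—
[turbidity_sum2: turbidity <= 106 OR site = 'lake']
sample_id=10: ✓ → 422
sample_id=11: ✗
sample_id=12: ✗
sample_id=13: ✓ → 317
sample_id=14: ✓ → 738
sample_id=15: ✓ → 486
sample_id=16: ✗
sample_id=17: ✓ → 169
sample_id=18: ✓ → 773
sample_id=19: ✓ → 273
turbidity_sum2 = 422 + 317 + 738 + 486 + 169 + 773 + 273 = 3178
—
[ph_max: ph > 8]
sample_id=10: ✓ → 422
sample_id=11: ✓ → 394
sample_id=12: ✓ → 703
sample_id=13: ✗
sample_id=14: ✗
sample_id=15: ✗
sample_id=16: ✗
sample_id=17: ✓ → 169
sample_id=18: ✗
sample_id=19: ✓ → 273
ph_max = MAX(422, 394, 703, 169, 273) = 703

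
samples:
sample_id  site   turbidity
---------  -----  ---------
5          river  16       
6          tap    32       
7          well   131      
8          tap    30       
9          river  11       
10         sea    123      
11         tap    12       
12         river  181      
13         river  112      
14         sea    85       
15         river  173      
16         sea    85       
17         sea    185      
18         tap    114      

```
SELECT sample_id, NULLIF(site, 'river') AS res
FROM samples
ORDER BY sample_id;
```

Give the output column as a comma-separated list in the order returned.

NULL, tap, well, tap, NULL, sea, tap, NULL, NULL, sea, NULL, sea, sea, tap

sample_id=5: site=river vs river: equal → NULL
sample_id=6: site=tap vs river: differ → tap
sample_id=7: site=well vs river: differ → well
sample_id=8: site=tap vs river: differ → tap
sample_id=9: site=river vs river: equal → NULL
sample_id=10: site=sea vs river: differ → sea
sample_id=11: site=tap vs river: differ → tap
sample_id=12: site=river vs river: equal → NULL
sample_id=13: site=river vs river: equal → NULL
sample_id=14: site=sea vs river: differ → sea
sample_id=15: site=river vs river: equal → NULL
sample_id=16: site=sea vs river: differ → sea
sample_id=17: site=sea vs river: differ → sea
sample_id=18: site=tap vs river: differ → tap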